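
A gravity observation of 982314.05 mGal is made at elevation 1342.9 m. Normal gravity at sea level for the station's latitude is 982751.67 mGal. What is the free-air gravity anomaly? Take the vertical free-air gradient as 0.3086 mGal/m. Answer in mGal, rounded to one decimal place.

Free-air correction = 0.3086 × 1342.9 = 414.42 mGal
Free-air anomaly = 982314.05 − 982751.67 + (414.42) = -23.20 mGal

-23.2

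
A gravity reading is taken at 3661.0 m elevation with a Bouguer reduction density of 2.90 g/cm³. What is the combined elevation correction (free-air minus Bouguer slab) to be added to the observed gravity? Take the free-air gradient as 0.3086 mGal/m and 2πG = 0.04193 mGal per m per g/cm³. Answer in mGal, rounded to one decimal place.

684.6

Combined gradient = 0.3086 − 0.04193 × 2.90 = 0.1870030 mGal/m
Combined elevation correction = 0.1870030 × 3661.0 = 684.6 mGal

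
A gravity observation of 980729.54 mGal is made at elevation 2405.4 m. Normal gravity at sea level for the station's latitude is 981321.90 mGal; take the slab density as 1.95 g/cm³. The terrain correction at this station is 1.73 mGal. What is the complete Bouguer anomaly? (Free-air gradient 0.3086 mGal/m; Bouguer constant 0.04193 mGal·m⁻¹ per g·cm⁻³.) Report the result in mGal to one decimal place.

Free-air correction = 0.3086 × 2405.4 = 742.31 mGal
Free-air anomaly = 980729.54 − 981321.90 + (742.31) = 149.95 mGal
Bouguer slab correction = 0.04193 × 1.95 × 2405.4 = 196.67 mGal
Simple Bouguer anomaly = 149.95 − (196.67) = -46.72 mGal
Complete Bouguer anomaly = -46.72 + 1.73 = -44.99 mGal

-45.0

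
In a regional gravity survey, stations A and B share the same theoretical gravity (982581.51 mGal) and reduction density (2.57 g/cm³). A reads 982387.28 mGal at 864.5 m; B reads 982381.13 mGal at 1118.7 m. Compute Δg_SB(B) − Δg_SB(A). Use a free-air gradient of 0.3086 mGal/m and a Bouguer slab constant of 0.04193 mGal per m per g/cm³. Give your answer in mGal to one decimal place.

44.9

Δg_SB(A) = 982387.28 − 982581.51 + 0.3086×864.5 − 0.04193×2.57×864.5 = -20.60 mGal
Δg_SB(B) = 982381.13 − 982581.51 + 0.3086×1118.7 − 0.04193×2.57×1118.7 = 24.30 mGal
Difference = 24.30 − (-20.60) = 44.90 mGal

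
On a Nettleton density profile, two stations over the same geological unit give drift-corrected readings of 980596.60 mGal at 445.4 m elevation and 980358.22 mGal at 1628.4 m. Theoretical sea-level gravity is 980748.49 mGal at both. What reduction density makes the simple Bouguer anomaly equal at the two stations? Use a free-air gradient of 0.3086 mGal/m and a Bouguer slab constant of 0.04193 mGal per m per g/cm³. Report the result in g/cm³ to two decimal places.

2.55

Δg_obs = 980358.22 − 980596.60 = -238.38 mGal over Δh = 1628.4 − 445.4 = 1183.0 m
Equal Bouguer anomalies ⇒ Δg_obs + (0.3086 − 0.04193ρ)·Δh = 0
0.3086 − 0.04193ρ = −Δg_obs/Δh = 0.20150
ρ = (0.3086 − 0.20150) / 0.04193 = 2.55 g/cm³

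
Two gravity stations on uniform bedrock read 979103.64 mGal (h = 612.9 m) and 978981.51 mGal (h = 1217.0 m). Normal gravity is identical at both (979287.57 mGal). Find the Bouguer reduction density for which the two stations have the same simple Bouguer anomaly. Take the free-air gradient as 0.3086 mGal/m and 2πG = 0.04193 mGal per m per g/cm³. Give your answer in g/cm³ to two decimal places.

2.54

Δg_obs = 978981.51 − 979103.64 = -122.13 mGal over Δh = 1217.0 − 612.9 = 604.1 m
Equal Bouguer anomalies ⇒ Δg_obs + (0.3086 − 0.04193ρ)·Δh = 0
0.3086 − 0.04193ρ = −Δg_obs/Δh = 0.20217
ρ = (0.3086 − 0.20217) / 0.04193 = 2.54 g/cm³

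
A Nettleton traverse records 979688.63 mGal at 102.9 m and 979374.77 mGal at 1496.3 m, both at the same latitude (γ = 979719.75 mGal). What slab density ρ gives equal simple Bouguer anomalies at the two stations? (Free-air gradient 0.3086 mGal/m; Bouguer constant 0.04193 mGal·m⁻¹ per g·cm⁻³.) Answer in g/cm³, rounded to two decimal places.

1.99

Δg_obs = 979374.77 − 979688.63 = -313.86 mGal over Δh = 1496.3 − 102.9 = 1393.4 m
Equal Bouguer anomalies ⇒ Δg_obs + (0.3086 − 0.04193ρ)·Δh = 0
0.3086 − 0.04193ρ = −Δg_obs/Δh = 0.22525
ρ = (0.3086 − 0.22525) / 0.04193 = 1.99 g/cm³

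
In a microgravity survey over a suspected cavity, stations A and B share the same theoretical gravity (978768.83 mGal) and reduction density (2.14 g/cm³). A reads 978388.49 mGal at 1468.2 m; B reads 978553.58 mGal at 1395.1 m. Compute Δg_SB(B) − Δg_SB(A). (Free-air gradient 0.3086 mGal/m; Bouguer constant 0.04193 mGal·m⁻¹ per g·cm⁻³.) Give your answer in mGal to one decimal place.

Δg_SB(A) = 978388.49 − 978768.83 + 0.3086×1468.2 − 0.04193×2.14×1468.2 = -59.00 mGal
Δg_SB(B) = 978553.58 − 978768.83 + 0.3086×1395.1 − 0.04193×2.14×1395.1 = 90.10 mGal
Difference = 90.10 − (-59.00) = 149.10 mGal

149.1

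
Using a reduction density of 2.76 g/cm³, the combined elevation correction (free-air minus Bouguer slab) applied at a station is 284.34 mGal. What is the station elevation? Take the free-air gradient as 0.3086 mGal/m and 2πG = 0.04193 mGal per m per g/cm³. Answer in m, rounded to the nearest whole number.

Combined gradient = 0.3086 − 0.04193 × 2.76 = 0.1928732 mGal/m
h = 284.34 / 0.1928732 = 1474.23 m

1474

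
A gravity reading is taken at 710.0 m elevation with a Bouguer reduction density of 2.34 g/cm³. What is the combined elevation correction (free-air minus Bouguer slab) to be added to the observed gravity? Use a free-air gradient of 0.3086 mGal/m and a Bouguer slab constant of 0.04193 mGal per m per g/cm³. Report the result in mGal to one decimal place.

Combined gradient = 0.3086 − 0.04193 × 2.34 = 0.2104838 mGal/m
Combined elevation correction = 0.2104838 × 710.0 = 149.4 mGal

149.4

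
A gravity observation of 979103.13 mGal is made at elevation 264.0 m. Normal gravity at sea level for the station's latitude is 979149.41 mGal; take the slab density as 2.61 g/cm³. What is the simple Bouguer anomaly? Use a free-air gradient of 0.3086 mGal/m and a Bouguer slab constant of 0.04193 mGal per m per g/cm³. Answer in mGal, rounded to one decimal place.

6.3

Free-air correction = 0.3086 × 264.0 = 81.47 mGal
Free-air anomaly = 979103.13 − 979149.41 + (81.47) = 35.19 mGal
Bouguer slab correction = 0.04193 × 2.61 × 264.0 = 28.89 mGal
Simple Bouguer anomaly = 35.19 − (28.89) = 6.30 mGal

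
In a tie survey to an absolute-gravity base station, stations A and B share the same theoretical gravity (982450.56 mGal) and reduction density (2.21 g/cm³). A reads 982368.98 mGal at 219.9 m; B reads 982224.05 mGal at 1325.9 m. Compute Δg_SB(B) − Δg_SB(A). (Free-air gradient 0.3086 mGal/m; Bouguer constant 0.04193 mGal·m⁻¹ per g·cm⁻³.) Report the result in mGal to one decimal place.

Δg_SB(A) = 982368.98 − 982450.56 + 0.3086×219.9 − 0.04193×2.21×219.9 = -34.10 mGal
Δg_SB(B) = 982224.05 − 982450.56 + 0.3086×1325.9 − 0.04193×2.21×1325.9 = 59.80 mGal
Difference = 59.80 − (-34.10) = 93.90 mGal

93.9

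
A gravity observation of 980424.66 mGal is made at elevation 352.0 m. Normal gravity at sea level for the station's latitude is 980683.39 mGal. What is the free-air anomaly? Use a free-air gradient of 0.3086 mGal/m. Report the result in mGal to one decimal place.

Free-air correction = 0.3086 × 352.0 = 108.63 mGal
Free-air anomaly = 980424.66 − 980683.39 + (108.63) = -150.10 mGal

-150.1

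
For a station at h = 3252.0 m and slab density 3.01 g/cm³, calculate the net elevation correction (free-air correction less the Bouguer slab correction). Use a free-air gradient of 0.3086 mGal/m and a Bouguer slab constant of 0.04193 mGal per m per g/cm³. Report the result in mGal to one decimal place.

Combined gradient = 0.3086 − 0.04193 × 3.01 = 0.1823907 mGal/m
Combined elevation correction = 0.1823907 × 3252.0 = 593.1 mGal

593.1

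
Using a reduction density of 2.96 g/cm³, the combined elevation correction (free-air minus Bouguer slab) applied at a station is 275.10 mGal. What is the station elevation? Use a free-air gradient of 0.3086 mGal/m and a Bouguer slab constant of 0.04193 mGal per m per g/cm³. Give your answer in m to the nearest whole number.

Combined gradient = 0.3086 − 0.04193 × 2.96 = 0.1844872 mGal/m
h = 275.10 / 0.1844872 = 1491.16 m

1491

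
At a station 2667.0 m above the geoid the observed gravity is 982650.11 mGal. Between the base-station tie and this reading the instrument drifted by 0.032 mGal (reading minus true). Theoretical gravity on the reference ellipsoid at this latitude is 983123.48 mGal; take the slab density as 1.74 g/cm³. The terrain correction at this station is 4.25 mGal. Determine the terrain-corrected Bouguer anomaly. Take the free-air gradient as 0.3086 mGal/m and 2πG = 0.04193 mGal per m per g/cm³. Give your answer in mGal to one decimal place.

Drift-corrected reading = 982650.11 − (0.032) = 982650.078 mGal
Free-air correction = 0.3086 × 2667.0 = 823.04 mGal
Free-air anomaly = 982650.078 − 983123.48 + (823.04) = 349.638 mGal
Bouguer slab correction = 0.04193 × 1.74 × 2667.0 = 194.58 mGal
Simple Bouguer anomaly = 349.638 − (194.58) = 155.058 mGal
Complete Bouguer anomaly = 155.058 + 4.25 = 159.308 mGal

159.3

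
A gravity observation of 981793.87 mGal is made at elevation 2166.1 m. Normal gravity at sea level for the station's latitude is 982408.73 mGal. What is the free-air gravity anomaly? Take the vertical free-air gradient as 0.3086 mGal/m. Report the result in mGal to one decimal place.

53.6

Free-air correction = 0.3086 × 2166.1 = 668.46 mGal
Free-air anomaly = 981793.87 − 982408.73 + (668.46) = 53.60 mGal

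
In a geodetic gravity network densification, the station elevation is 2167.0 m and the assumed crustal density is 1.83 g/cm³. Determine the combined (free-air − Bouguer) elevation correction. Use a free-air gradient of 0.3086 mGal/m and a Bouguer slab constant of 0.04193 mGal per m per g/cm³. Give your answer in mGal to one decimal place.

502.5

Combined gradient = 0.3086 − 0.04193 × 1.83 = 0.2318681 mGal/m
Combined elevation correction = 0.2318681 × 2167.0 = 502.5 mGal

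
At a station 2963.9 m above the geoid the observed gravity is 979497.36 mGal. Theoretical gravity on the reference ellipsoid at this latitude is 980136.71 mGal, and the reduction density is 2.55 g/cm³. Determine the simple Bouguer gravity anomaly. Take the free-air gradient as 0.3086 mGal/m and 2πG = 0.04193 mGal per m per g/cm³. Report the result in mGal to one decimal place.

-41.6

Free-air correction = 0.3086 × 2963.9 = 914.66 mGal
Free-air anomaly = 979497.36 − 980136.71 + (914.66) = 275.31 mGal
Bouguer slab correction = 0.04193 × 2.55 × 2963.9 = 316.90 mGal
Simple Bouguer anomaly = 275.31 − (316.90) = -41.59 mGal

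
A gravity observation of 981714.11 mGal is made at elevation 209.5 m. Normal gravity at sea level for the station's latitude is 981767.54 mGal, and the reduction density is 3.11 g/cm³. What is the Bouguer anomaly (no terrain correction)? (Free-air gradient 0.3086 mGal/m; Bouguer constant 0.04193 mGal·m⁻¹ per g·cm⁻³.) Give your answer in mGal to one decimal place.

Free-air correction = 0.3086 × 209.5 = 64.65 mGal
Free-air anomaly = 981714.11 − 981767.54 + (64.65) = 11.22 mGal
Bouguer slab correction = 0.04193 × 3.11 × 209.5 = 27.32 mGal
Simple Bouguer anomaly = 11.22 − (27.32) = -16.10 mGal

-16.1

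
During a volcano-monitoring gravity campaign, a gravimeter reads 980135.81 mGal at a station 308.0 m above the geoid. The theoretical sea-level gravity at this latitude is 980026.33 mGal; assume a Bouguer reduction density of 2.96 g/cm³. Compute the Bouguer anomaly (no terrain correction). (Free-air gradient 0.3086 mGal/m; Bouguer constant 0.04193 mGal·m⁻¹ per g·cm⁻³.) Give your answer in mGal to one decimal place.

Free-air correction = 0.3086 × 308.0 = 95.05 mGal
Free-air anomaly = 980135.81 − 980026.33 + (95.05) = 204.53 mGal
Bouguer slab correction = 0.04193 × 2.96 × 308.0 = 38.23 mGal
Simple Bouguer anomaly = 204.53 − (38.23) = 166.30 mGal

166.3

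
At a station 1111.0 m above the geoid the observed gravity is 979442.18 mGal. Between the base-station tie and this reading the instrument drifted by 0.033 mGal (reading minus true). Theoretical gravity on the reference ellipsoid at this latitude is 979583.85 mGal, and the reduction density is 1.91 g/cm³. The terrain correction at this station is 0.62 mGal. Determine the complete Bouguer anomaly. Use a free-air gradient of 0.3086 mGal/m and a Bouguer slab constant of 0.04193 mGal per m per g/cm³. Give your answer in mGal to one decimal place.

Drift-corrected reading = 979442.18 − (0.033) = 979442.147 mGal
Free-air correction = 0.3086 × 1111.0 = 342.85 mGal
Free-air anomaly = 979442.147 − 979583.85 + (342.85) = 201.147 mGal
Bouguer slab correction = 0.04193 × 1.91 × 1111.0 = 88.98 mGal
Simple Bouguer anomaly = 201.147 − (88.98) = 112.167 mGal
Complete Bouguer anomaly = 112.167 + 0.62 = 112.787 mGal

112.8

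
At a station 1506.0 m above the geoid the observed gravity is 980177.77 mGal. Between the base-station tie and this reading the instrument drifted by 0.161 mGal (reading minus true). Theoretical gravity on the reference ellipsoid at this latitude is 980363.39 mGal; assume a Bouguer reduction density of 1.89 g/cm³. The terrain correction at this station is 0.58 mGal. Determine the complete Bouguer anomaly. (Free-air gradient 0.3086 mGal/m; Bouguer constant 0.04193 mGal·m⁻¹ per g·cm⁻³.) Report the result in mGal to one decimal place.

160.2

Drift-corrected reading = 980177.77 − (0.161) = 980177.609 mGal
Free-air correction = 0.3086 × 1506.0 = 464.75 mGal
Free-air anomaly = 980177.609 − 980363.39 + (464.75) = 278.969 mGal
Bouguer slab correction = 0.04193 × 1.89 × 1506.0 = 119.35 mGal
Simple Bouguer anomaly = 278.969 − (119.35) = 159.619 mGal
Complete Bouguer anomaly = 159.619 + 0.58 = 160.199 mGal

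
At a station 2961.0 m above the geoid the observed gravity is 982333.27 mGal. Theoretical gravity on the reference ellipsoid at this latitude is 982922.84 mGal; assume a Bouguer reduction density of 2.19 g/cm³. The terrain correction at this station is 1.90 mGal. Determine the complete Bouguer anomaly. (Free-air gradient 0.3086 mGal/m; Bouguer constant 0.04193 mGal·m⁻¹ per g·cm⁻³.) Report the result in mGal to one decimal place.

Free-air correction = 0.3086 × 2961.0 = 913.76 mGal
Free-air anomaly = 982333.27 − 982922.84 + (913.76) = 324.19 mGal
Bouguer slab correction = 0.04193 × 2.19 × 2961.0 = 271.90 mGal
Simple Bouguer anomaly = 324.19 − (271.90) = 52.29 mGal
Complete Bouguer anomaly = 52.29 + 1.90 = 54.19 mGal

54.2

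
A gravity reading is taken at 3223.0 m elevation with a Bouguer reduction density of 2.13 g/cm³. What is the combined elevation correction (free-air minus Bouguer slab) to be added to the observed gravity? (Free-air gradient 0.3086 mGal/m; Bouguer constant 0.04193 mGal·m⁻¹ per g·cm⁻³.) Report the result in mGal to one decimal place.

Combined gradient = 0.3086 − 0.04193 × 2.13 = 0.2192891 mGal/m
Combined elevation correction = 0.2192891 × 3223.0 = 706.8 mGal

706.8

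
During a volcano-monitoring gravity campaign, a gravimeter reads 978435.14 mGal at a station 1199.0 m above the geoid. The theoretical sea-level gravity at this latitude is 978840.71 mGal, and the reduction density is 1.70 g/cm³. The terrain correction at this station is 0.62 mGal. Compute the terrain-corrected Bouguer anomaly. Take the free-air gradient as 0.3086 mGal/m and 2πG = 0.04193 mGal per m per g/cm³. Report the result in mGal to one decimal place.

-120.4

Free-air correction = 0.3086 × 1199.0 = 370.01 mGal
Free-air anomaly = 978435.14 − 978840.71 + (370.01) = -35.56 mGal
Bouguer slab correction = 0.04193 × 1.70 × 1199.0 = 85.47 mGal
Simple Bouguer anomaly = -35.56 − (85.47) = -121.03 mGal
Complete Bouguer anomaly = -121.03 + 0.62 = -120.41 mGal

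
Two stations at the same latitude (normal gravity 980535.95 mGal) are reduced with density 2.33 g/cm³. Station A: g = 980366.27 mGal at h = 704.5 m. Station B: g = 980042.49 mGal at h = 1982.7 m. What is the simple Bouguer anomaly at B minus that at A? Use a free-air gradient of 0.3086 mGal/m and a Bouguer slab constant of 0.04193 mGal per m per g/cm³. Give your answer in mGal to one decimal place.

-54.2

Δg_SB(A) = 980366.27 − 980535.95 + 0.3086×704.5 − 0.04193×2.33×704.5 = -21.10 mGal
Δg_SB(B) = 980042.49 − 980535.95 + 0.3086×1982.7 − 0.04193×2.33×1982.7 = -75.30 mGal
Difference = -75.30 − (-21.10) = -54.20 mGal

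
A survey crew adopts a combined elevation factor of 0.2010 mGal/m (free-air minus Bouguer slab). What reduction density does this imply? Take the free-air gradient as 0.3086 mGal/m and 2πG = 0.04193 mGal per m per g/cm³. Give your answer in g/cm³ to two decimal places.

2.57

0.2010 = 0.3086 − 0.04193 × ρ
ρ = (0.3086 − 0.2010) / 0.04193 = 2.57 g/cm³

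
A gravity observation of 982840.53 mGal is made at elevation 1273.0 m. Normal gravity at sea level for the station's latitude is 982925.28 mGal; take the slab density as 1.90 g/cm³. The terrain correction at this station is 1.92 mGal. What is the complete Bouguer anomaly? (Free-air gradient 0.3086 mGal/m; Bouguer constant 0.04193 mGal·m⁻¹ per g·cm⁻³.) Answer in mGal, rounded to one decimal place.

Free-air correction = 0.3086 × 1273.0 = 392.85 mGal
Free-air anomaly = 982840.53 − 982925.28 + (392.85) = 308.10 mGal
Bouguer slab correction = 0.04193 × 1.90 × 1273.0 = 101.42 mGal
Simple Bouguer anomaly = 308.10 − (101.42) = 206.68 mGal
Complete Bouguer anomaly = 206.68 + 1.92 = 208.60 mGal

208.6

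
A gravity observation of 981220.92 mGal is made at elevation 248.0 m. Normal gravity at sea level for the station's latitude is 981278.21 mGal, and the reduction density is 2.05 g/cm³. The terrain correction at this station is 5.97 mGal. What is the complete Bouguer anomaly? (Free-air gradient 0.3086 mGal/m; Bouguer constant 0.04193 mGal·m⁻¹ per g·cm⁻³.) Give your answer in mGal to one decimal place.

3.9

Free-air correction = 0.3086 × 248.0 = 76.53 mGal
Free-air anomaly = 981220.92 − 981278.21 + (76.53) = 19.24 mGal
Bouguer slab correction = 0.04193 × 2.05 × 248.0 = 21.32 mGal
Simple Bouguer anomaly = 19.24 − (21.32) = -2.08 mGal
Complete Bouguer anomaly = -2.08 + 5.97 = 3.89 mGal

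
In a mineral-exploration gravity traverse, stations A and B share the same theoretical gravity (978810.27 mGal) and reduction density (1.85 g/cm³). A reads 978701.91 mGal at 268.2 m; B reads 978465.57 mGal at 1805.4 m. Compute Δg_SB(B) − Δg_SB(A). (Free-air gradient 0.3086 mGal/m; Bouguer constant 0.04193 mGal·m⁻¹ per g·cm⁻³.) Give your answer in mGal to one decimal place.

118.8

Δg_SB(A) = 978701.91 − 978810.27 + 0.3086×268.2 − 0.04193×1.85×268.2 = -46.40 mGal
Δg_SB(B) = 978465.57 − 978810.27 + 0.3086×1805.4 − 0.04193×1.85×1805.4 = 72.40 mGal
Difference = 72.40 − (-46.40) = 118.80 mGal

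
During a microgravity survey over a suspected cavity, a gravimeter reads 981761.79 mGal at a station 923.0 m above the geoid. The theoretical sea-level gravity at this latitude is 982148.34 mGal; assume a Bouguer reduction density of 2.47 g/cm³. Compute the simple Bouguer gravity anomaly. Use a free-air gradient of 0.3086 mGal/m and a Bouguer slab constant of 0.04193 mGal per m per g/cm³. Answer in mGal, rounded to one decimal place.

Free-air correction = 0.3086 × 923.0 = 284.84 mGal
Free-air anomaly = 981761.79 − 982148.34 + (284.84) = -101.71 mGal
Bouguer slab correction = 0.04193 × 2.47 × 923.0 = 95.59 mGal
Simple Bouguer anomaly = -101.71 − (95.59) = -197.30 mGal

-197.3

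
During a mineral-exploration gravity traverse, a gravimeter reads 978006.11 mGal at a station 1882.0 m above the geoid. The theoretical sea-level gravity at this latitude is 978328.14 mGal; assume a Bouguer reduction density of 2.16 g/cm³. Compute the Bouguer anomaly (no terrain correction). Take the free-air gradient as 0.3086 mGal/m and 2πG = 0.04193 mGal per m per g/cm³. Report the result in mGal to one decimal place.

88.3

Free-air correction = 0.3086 × 1882.0 = 580.79 mGal
Free-air anomaly = 978006.11 − 978328.14 + (580.79) = 258.76 mGal
Bouguer slab correction = 0.04193 × 2.16 × 1882.0 = 170.45 mGal
Simple Bouguer anomaly = 258.76 − (170.45) = 88.31 mGal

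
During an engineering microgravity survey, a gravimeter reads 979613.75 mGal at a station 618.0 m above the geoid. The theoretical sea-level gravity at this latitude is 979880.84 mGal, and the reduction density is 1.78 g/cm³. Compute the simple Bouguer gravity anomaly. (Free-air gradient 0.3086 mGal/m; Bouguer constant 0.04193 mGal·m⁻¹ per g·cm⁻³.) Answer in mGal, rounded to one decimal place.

-122.5

Free-air correction = 0.3086 × 618.0 = 190.71 mGal
Free-air anomaly = 979613.75 − 979880.84 + (190.71) = -76.38 mGal
Bouguer slab correction = 0.04193 × 1.78 × 618.0 = 46.12 mGal
Simple Bouguer anomaly = -76.38 − (46.12) = -122.50 mGal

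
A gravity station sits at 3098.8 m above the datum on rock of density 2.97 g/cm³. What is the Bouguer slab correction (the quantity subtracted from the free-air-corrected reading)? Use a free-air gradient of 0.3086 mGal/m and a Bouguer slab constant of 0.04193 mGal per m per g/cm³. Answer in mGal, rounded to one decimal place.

385.9

Bouguer slab correction = 0.04193 × 2.97 × 3098.8 = 385.9 mGal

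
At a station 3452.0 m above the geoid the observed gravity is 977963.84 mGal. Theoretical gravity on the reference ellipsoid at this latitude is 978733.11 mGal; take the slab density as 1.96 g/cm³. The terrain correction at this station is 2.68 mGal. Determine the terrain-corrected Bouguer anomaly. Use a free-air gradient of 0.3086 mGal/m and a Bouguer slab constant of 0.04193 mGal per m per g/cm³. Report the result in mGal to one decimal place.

15.0

Free-air correction = 0.3086 × 3452.0 = 1065.29 mGal
Free-air anomaly = 977963.84 − 978733.11 + (1065.29) = 296.02 mGal
Bouguer slab correction = 0.04193 × 1.96 × 3452.0 = 283.70 mGal
Simple Bouguer anomaly = 296.02 − (283.70) = 12.32 mGal
Complete Bouguer anomaly = 12.32 + 2.68 = 15.00 mGal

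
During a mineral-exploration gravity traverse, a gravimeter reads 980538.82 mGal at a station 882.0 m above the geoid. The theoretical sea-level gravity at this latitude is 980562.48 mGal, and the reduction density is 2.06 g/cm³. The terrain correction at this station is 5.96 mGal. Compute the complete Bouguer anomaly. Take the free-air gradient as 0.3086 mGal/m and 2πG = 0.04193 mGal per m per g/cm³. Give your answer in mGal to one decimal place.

178.3

Free-air correction = 0.3086 × 882.0 = 272.19 mGal
Free-air anomaly = 980538.82 − 980562.48 + (272.19) = 248.53 mGal
Bouguer slab correction = 0.04193 × 2.06 × 882.0 = 76.18 mGal
Simple Bouguer anomaly = 248.53 − (76.18) = 172.35 mGal
Complete Bouguer anomaly = 172.35 + 5.96 = 178.31 mGal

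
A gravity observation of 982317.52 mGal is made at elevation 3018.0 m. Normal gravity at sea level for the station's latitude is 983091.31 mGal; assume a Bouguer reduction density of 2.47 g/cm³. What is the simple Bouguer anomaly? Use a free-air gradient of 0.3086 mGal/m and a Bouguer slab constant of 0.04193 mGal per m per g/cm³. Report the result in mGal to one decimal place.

-155.0

Free-air correction = 0.3086 × 3018.0 = 931.35 mGal
Free-air anomaly = 982317.52 − 983091.31 + (931.35) = 157.56 mGal
Bouguer slab correction = 0.04193 × 2.47 × 3018.0 = 312.57 mGal
Simple Bouguer anomaly = 157.56 − (312.57) = -155.01 mGal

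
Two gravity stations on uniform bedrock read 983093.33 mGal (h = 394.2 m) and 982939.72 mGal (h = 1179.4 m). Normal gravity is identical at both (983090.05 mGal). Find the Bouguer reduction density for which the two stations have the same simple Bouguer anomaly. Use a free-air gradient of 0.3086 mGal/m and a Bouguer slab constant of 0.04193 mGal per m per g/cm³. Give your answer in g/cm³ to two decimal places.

Δg_obs = 982939.72 − 983093.33 = -153.61 mGal over Δh = 1179.4 − 394.2 = 785.2 m
Equal Bouguer anomalies ⇒ Δg_obs + (0.3086 − 0.04193ρ)·Δh = 0
0.3086 − 0.04193ρ = −Δg_obs/Δh = 0.19563
ρ = (0.3086 − 0.19563) / 0.04193 = 2.69 g/cm³

2.69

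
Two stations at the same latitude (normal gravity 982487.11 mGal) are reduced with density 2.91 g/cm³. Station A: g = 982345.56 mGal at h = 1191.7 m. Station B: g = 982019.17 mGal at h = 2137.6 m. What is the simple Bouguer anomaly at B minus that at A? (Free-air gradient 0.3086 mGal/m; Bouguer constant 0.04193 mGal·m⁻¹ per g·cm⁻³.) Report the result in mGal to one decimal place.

-149.9

Δg_SB(A) = 982345.56 − 982487.11 + 0.3086×1191.7 − 0.04193×2.91×1191.7 = 80.80 mGal
Δg_SB(B) = 982019.17 − 982487.11 + 0.3086×2137.6 − 0.04193×2.91×2137.6 = -69.10 mGal
Difference = -69.10 − (80.80) = -149.90 mGal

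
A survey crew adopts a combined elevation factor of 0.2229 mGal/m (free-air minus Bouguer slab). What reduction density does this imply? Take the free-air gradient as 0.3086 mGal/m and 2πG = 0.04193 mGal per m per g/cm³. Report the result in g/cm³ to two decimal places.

0.2229 = 0.3086 − 0.04193 × ρ
ρ = (0.3086 − 0.2229) / 0.04193 = 2.04 g/cm³

2.04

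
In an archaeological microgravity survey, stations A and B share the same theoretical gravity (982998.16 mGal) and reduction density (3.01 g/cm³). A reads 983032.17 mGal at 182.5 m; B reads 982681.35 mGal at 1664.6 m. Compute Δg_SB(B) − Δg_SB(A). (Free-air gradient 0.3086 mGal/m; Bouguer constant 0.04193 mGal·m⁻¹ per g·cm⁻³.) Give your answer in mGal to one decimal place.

Δg_SB(A) = 983032.17 − 982998.16 + 0.3086×182.5 − 0.04193×3.01×182.5 = 67.30 mGal
Δg_SB(B) = 982681.35 − 982998.16 + 0.3086×1664.6 − 0.04193×3.01×1664.6 = -13.20 mGal
Difference = -13.20 − (67.30) = -80.50 mGal

-80.5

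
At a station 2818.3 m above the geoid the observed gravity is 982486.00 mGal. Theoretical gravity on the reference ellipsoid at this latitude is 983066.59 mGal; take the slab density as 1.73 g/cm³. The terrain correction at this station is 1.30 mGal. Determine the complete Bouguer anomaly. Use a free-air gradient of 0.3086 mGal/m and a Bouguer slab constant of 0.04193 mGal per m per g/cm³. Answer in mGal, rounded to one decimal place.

Free-air correction = 0.3086 × 2818.3 = 869.73 mGal
Free-air anomaly = 982486.00 − 983066.59 + (869.73) = 289.14 mGal
Bouguer slab correction = 0.04193 × 1.73 × 2818.3 = 204.44 mGal
Simple Bouguer anomaly = 289.14 − (204.44) = 84.70 mGal
Complete Bouguer anomaly = 84.70 + 1.30 = 86.00 mGal

86.0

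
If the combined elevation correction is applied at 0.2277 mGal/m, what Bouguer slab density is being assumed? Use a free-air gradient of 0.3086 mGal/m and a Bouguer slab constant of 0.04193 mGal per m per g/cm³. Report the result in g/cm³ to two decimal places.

0.2277 = 0.3086 − 0.04193 × ρ
ρ = (0.3086 − 0.2277) / 0.04193 = 1.93 g/cm³

1.93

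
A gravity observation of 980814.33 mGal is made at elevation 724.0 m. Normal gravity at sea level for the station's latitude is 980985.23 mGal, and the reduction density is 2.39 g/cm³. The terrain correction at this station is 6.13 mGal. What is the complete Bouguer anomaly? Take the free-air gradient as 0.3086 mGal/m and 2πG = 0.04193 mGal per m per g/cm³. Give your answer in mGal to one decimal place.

-13.9

Free-air correction = 0.3086 × 724.0 = 223.43 mGal
Free-air anomaly = 980814.33 − 980985.23 + (223.43) = 52.53 mGal
Bouguer slab correction = 0.04193 × 2.39 × 724.0 = 72.55 mGal
Simple Bouguer anomaly = 52.53 − (72.55) = -20.02 mGal
Complete Bouguer anomaly = -20.02 + 6.13 = -13.89 mGal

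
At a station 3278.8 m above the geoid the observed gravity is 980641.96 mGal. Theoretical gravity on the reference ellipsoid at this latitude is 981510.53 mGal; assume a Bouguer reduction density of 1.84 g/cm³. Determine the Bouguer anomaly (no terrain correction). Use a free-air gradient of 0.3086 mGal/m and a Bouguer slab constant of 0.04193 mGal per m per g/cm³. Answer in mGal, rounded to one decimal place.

Free-air correction = 0.3086 × 3278.8 = 1011.84 mGal
Free-air anomaly = 980641.96 − 981510.53 + (1011.84) = 143.27 mGal
Bouguer slab correction = 0.04193 × 1.84 × 3278.8 = 252.96 mGal
Simple Bouguer anomaly = 143.27 − (252.96) = -109.69 mGal

-109.7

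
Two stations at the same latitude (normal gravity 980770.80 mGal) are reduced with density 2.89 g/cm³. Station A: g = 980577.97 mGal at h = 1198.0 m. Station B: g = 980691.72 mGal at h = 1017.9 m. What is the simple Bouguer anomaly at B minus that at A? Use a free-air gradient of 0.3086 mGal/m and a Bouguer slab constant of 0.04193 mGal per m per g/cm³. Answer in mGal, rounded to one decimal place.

Δg_SB(A) = 980577.97 − 980770.80 + 0.3086×1198.0 − 0.04193×2.89×1198.0 = 31.70 mGal
Δg_SB(B) = 980691.72 − 980770.80 + 0.3086×1017.9 − 0.04193×2.89×1017.9 = 111.70 mGal
Difference = 111.70 − (31.70) = 80.00 mGal

80.0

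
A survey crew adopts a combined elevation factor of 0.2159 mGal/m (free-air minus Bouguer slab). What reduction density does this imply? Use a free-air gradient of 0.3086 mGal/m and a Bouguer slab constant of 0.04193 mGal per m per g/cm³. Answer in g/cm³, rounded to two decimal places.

2.21

0.2159 = 0.3086 − 0.04193 × ρ
ρ = (0.3086 − 0.2159) / 0.04193 = 2.21 g/cm³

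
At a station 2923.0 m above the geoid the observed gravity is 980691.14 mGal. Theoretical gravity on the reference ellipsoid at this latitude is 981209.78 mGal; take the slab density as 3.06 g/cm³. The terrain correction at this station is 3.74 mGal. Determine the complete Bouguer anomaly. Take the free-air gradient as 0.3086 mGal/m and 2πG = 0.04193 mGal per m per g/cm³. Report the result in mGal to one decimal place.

Free-air correction = 0.3086 × 2923.0 = 902.04 mGal
Free-air anomaly = 980691.14 − 981209.78 + (902.04) = 383.40 mGal
Bouguer slab correction = 0.04193 × 3.06 × 2923.0 = 375.04 mGal
Simple Bouguer anomaly = 383.40 − (375.04) = 8.36 mGal
Complete Bouguer anomaly = 8.36 + 3.74 = 12.10 mGal

12.1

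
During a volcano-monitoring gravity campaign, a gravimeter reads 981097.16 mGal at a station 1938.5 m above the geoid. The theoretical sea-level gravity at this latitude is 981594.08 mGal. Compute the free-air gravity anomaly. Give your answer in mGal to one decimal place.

Free-air correction = 0.3086 × 1938.5 = 598.22 mGal
Free-air anomaly = 981097.16 − 981594.08 + (598.22) = 101.30 mGal

101.3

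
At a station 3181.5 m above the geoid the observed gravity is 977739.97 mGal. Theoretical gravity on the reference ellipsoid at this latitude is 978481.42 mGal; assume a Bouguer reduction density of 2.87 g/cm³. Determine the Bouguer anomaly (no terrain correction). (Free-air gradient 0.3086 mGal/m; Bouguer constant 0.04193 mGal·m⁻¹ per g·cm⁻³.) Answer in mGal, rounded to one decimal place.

-142.5

Free-air correction = 0.3086 × 3181.5 = 981.81 mGal
Free-air anomaly = 977739.97 − 978481.42 + (981.81) = 240.36 mGal
Bouguer slab correction = 0.04193 × 2.87 × 3181.5 = 382.86 mGal
Simple Bouguer anomaly = 240.36 − (382.86) = -142.50 mGal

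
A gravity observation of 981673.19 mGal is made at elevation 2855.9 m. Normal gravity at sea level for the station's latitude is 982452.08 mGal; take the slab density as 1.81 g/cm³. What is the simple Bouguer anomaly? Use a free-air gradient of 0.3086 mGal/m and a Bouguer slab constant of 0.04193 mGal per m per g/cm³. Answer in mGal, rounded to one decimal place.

Free-air correction = 0.3086 × 2855.9 = 881.33 mGal
Free-air anomaly = 981673.19 − 982452.08 + (881.33) = 102.44 mGal
Bouguer slab correction = 0.04193 × 1.81 × 2855.9 = 216.74 mGal
Simple Bouguer anomaly = 102.44 − (216.74) = -114.30 mGal

-114.3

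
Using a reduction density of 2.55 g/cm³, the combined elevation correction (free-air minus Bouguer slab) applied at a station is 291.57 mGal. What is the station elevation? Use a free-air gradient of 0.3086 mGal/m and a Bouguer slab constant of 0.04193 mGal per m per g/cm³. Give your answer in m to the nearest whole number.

Combined gradient = 0.3086 − 0.04193 × 2.55 = 0.2016785 mGal/m
h = 291.57 / 0.2016785 = 1445.72 m

1446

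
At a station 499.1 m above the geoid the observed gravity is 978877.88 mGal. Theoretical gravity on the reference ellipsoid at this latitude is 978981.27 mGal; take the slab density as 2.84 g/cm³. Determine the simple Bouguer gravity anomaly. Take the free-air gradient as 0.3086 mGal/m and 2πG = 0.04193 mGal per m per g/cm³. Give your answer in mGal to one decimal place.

-8.8

Free-air correction = 0.3086 × 499.1 = 154.02 mGal
Free-air anomaly = 978877.88 − 978981.27 + (154.02) = 50.63 mGal
Bouguer slab correction = 0.04193 × 2.84 × 499.1 = 59.43 mGal
Simple Bouguer anomaly = 50.63 − (59.43) = -8.80 mGal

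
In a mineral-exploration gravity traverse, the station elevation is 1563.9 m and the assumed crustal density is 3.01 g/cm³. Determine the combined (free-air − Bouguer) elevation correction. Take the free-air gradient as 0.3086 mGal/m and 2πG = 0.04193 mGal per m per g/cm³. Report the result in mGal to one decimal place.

285.2

Combined gradient = 0.3086 − 0.04193 × 3.01 = 0.1823907 mGal/m
Combined elevation correction = 0.1823907 × 1563.9 = 285.2 mGal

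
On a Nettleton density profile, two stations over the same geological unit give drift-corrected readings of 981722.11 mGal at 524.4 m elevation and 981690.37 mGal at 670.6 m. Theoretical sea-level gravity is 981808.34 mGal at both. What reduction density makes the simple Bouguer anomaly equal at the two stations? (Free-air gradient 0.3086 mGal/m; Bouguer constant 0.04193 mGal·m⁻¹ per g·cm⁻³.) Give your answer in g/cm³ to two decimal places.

2.18

Δg_obs = 981690.37 − 981722.11 = -31.74 mGal over Δh = 670.6 − 524.4 = 146.2 m
Equal Bouguer anomalies ⇒ Δg_obs + (0.3086 − 0.04193ρ)·Δh = 0
0.3086 − 0.04193ρ = −Δg_obs/Δh = 0.21710
ρ = (0.3086 − 0.21710) / 0.04193 = 2.18 g/cm³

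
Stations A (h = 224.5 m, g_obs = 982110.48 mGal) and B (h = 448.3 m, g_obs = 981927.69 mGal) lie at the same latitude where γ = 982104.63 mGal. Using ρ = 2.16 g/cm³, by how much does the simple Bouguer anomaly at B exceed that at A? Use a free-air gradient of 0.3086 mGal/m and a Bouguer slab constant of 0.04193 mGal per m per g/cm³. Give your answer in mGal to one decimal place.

-134.0

Δg_SB(A) = 982110.48 − 982104.63 + 0.3086×224.5 − 0.04193×2.16×224.5 = 54.80 mGal
Δg_SB(B) = 981927.69 − 982104.63 + 0.3086×448.3 − 0.04193×2.16×448.3 = -79.20 mGal
Difference = -79.20 − (54.80) = -134.00 mGal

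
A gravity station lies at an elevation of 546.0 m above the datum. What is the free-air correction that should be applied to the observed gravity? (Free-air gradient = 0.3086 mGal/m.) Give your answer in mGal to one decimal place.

168.5

Free-air correction = 0.3086 × 546.0 = 168.5 mGal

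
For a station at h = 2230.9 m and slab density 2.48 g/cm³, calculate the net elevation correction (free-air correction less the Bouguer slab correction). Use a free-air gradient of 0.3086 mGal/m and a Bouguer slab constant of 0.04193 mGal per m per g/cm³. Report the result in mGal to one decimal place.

Combined gradient = 0.3086 − 0.04193 × 2.48 = 0.2046136 mGal/m
Combined elevation correction = 0.2046136 × 2230.9 = 456.5 mGal

456.5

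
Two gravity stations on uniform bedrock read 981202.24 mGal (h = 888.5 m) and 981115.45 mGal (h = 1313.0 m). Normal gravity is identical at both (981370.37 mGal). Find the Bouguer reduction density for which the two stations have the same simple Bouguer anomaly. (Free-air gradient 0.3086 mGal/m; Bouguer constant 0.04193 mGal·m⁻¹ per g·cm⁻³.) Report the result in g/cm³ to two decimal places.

Δg_obs = 981115.45 − 981202.24 = -86.79 mGal over Δh = 1313.0 − 888.5 = 424.5 m
Equal Bouguer anomalies ⇒ Δg_obs + (0.3086 − 0.04193ρ)·Δh = 0
0.3086 − 0.04193ρ = −Δg_obs/Δh = 0.20445
ρ = (0.3086 − 0.20445) / 0.04193 = 2.48 g/cm³

2.48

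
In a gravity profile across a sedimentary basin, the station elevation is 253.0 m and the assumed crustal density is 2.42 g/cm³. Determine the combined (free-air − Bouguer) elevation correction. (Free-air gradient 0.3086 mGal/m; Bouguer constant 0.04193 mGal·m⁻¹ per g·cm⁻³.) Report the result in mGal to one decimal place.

52.4

Combined gradient = 0.3086 − 0.04193 × 2.42 = 0.2071294 mGal/m
Combined elevation correction = 0.2071294 × 253.0 = 52.4 mGal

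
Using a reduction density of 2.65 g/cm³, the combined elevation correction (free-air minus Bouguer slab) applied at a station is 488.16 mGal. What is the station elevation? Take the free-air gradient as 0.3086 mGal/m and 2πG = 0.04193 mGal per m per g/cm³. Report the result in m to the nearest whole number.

Combined gradient = 0.3086 − 0.04193 × 2.65 = 0.1974855 mGal/m
h = 488.16 / 0.1974855 = 2471.88 m

2472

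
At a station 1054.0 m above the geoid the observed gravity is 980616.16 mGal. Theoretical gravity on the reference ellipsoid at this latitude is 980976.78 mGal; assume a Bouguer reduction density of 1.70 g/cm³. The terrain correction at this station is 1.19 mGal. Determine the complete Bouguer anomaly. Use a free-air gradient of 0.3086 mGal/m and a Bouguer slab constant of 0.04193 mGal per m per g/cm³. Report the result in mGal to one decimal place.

-109.3

Free-air correction = 0.3086 × 1054.0 = 325.26 mGal
Free-air anomaly = 980616.16 − 980976.78 + (325.26) = -35.36 mGal
Bouguer slab correction = 0.04193 × 1.70 × 1054.0 = 75.13 mGal
Simple Bouguer anomaly = -35.36 − (75.13) = -110.49 mGal
Complete Bouguer anomaly = -110.49 + 1.19 = -109.30 mGal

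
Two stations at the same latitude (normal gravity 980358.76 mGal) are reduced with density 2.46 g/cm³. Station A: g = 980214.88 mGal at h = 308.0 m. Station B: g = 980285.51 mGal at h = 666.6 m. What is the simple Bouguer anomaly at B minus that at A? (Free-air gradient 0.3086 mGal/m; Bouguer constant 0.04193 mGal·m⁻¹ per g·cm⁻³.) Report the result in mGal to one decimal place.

144.3

Δg_SB(A) = 980214.88 − 980358.76 + 0.3086×308.0 − 0.04193×2.46×308.0 = -80.60 mGal
Δg_SB(B) = 980285.51 − 980358.76 + 0.3086×666.6 − 0.04193×2.46×666.6 = 63.70 mGal
Difference = 63.70 − (-80.60) = 144.30 mGal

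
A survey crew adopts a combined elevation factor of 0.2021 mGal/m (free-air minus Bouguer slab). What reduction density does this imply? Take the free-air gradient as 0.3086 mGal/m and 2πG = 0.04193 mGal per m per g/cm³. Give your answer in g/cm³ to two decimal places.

2.54

0.2021 = 0.3086 − 0.04193 × ρ
ρ = (0.3086 − 0.2021) / 0.04193 = 2.54 g/cm³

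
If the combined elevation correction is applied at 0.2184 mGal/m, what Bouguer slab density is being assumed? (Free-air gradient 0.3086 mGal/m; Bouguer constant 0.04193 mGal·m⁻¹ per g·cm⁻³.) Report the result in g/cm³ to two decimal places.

2.15

0.2184 = 0.3086 − 0.04193 × ρ
ρ = (0.3086 − 0.2184) / 0.04193 = 2.15 g/cm³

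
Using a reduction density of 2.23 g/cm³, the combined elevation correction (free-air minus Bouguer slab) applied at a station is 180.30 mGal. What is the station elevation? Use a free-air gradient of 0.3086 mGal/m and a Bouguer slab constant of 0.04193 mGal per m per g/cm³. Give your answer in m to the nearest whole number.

838

Combined gradient = 0.3086 − 0.04193 × 2.23 = 0.2150961 mGal/m
h = 180.30 / 0.2150961 = 838.23 m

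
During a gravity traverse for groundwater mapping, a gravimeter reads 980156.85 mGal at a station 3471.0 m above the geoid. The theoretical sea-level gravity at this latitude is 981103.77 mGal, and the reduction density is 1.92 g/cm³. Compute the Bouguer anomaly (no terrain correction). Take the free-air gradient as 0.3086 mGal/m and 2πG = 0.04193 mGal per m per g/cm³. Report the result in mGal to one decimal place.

Free-air correction = 0.3086 × 3471.0 = 1071.15 mGal
Free-air anomaly = 980156.85 − 981103.77 + (1071.15) = 124.23 mGal
Bouguer slab correction = 0.04193 × 1.92 × 3471.0 = 279.43 mGal
Simple Bouguer anomaly = 124.23 − (279.43) = -155.20 mGal

-155.2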